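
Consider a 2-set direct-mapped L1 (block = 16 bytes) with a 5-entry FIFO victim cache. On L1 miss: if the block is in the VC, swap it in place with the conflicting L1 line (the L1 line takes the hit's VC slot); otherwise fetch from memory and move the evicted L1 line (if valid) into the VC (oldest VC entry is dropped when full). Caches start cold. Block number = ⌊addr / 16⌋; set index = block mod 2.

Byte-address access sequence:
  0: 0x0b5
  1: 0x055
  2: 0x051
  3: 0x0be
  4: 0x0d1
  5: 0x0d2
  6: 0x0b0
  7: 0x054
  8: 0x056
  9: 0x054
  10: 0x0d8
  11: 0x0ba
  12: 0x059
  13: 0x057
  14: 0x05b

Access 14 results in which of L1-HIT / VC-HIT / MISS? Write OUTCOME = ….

OUTCOME = L1-HIT

0: 0xb5 (blk 11, set 1) → MISS  vc=[]
1: 0x55 (blk 5, set 1) → MISS  vc=[11]
2: 0x51 (blk 5, set 1) → L1-HIT  vc=[11]
3: 0xbe (blk 11, set 1) → VC-HIT  vc=[5]
4: 0xd1 (blk 13, set 1) → MISS  vc=[5, 11]
5: 0xd2 (blk 13, set 1) → L1-HIT  vc=[5, 11]
6: 0xb0 (blk 11, set 1) → VC-HIT  vc=[5, 13]
7: 0x54 (blk 5, set 1) → VC-HIT  vc=[11, 13]
8: 0x56 (blk 5, set 1) → L1-HIT  vc=[11, 13]
9: 0x54 (blk 5, set 1) → L1-HIT  vc=[11, 13]
10: 0xd8 (blk 13, set 1) → VC-HIT  vc=[11, 5]
11: 0xba (blk 11, set 1) → VC-HIT  vc=[13, 5]
12: 0x59 (blk 5, set 1) → VC-HIT  vc=[13, 11]
13: 0x57 (blk 5, set 1) → L1-HIT  vc=[13, 11]
14: 0x5b (blk 5, set 1) → L1-HIT  vc=[13, 11]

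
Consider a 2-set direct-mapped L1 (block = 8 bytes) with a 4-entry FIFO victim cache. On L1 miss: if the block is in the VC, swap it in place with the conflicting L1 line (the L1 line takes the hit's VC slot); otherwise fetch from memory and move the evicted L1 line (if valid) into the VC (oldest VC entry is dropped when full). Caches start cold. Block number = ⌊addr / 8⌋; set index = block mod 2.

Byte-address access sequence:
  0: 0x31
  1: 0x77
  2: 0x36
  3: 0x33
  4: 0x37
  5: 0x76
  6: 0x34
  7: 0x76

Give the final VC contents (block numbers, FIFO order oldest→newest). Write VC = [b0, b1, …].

VC = [6]

#0 0x31→b6/s0 MISS; vc=[]
#1 0x77→b14/s0 MISS; vc=[6]
#2 0x36→b6/s0 VC-HIT; vc=[14]
#3 0x33→b6/s0 L1-HIT; vc=[14]
#4 0x37→b6/s0 L1-HIT; vc=[14]
#5 0x76→b14/s0 VC-HIT; vc=[6]
#6 0x34→b6/s0 VC-HIT; vc=[14]
#7 0x76→b14/s0 VC-HIT; vc=[6]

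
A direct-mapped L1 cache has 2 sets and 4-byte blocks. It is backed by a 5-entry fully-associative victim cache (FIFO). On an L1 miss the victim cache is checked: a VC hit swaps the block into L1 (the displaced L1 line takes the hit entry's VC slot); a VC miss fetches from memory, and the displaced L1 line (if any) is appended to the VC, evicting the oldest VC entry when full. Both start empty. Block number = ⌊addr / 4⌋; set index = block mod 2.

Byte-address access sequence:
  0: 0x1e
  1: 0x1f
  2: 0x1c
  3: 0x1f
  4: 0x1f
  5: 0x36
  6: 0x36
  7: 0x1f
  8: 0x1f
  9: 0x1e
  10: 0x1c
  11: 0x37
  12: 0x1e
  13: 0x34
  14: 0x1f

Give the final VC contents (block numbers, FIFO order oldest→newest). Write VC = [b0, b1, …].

VC = [13]

#0 0x1e→b7/s1 MISS; vc=[]
#1 0x1f→b7/s1 L1-HIT; vc=[]
#2 0x1c→b7/s1 L1-HIT; vc=[]
#3 0x1f→b7/s1 L1-HIT; vc=[]
#4 0x1f→b7/s1 L1-HIT; vc=[]
#5 0x36→b13/s1 MISS; vc=[7]
#6 0x36→b13/s1 L1-HIT; vc=[7]
#7 0x1f→b7/s1 VC-HIT; vc=[13]
#8 0x1f→b7/s1 L1-HIT; vc=[13]
#9 0x1e→b7/s1 L1-HIT; vc=[13]
#10 0x1c→b7/s1 L1-HIT; vc=[13]
#11 0x37→b13/s1 VC-HIT; vc=[7]
#12 0x1e→b7/s1 VC-HIT; vc=[13]
#13 0x34→b13/s1 VC-HIT; vc=[7]
#14 0x1f→b7/s1 VC-HIT; vc=[13]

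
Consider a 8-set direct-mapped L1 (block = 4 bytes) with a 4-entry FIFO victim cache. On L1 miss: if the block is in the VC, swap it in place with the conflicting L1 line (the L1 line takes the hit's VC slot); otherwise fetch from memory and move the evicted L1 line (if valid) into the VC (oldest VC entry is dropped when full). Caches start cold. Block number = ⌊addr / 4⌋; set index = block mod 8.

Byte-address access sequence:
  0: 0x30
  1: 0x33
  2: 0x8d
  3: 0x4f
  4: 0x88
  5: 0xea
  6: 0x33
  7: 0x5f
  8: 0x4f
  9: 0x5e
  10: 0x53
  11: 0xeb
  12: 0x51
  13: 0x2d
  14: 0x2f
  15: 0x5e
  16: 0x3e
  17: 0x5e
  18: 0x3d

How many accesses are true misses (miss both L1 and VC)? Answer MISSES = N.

MISSES = 9

  [0] addr=0x30 blk=12 s=4: MISS | VC []
  [1] addr=0x33 blk=12 s=4: L1-HIT | VC []
  [2] addr=0x8d blk=35 s=3: MISS | VC []
  [3] addr=0x4f blk=19 s=3: MISS | VC [35]
  [4] addr=0x88 blk=34 s=2: MISS | VC [35]
  [5] addr=0xea blk=58 s=2: MISS | VC [35, 34]
  [6] addr=0x33 blk=12 s=4: L1-HIT | VC [35, 34]
  [7] addr=0x5f blk=23 s=7: MISS | VC [35, 34]
  [8] addr=0x4f blk=19 s=3: L1-HIT | VC [35, 34]
  [9] addr=0x5e blk=23 s=7: L1-HIT | VC [35, 34]
  [10] addr=0x53 blk=20 s=4: MISS | VC [35, 34, 12]
  [11] addr=0xeb blk=58 s=2: L1-HIT | VC [35, 34, 12]
  [12] addr=0x51 blk=20 s=4: L1-HIT | VC [35, 34, 12]
  [13] addr=0x2d blk=11 s=3: MISS | VC [35, 34, 12, 19]
  [14] addr=0x2f blk=11 s=3: L1-HIT | VC [35, 34, 12, 19]
  [15] addr=0x5e blk=23 s=7: L1-HIT | VC [35, 34, 12, 19]
  [16] addr=0x3e blk=15 s=7: MISS | VC [34, 12, 19, 23]
  [17] addr=0x5e blk=23 s=7: VC-HIT | VC [34, 12, 19, 15]
  [18] addr=0x3d blk=15 s=7: VC-HIT | VC [34, 12, 19, 23]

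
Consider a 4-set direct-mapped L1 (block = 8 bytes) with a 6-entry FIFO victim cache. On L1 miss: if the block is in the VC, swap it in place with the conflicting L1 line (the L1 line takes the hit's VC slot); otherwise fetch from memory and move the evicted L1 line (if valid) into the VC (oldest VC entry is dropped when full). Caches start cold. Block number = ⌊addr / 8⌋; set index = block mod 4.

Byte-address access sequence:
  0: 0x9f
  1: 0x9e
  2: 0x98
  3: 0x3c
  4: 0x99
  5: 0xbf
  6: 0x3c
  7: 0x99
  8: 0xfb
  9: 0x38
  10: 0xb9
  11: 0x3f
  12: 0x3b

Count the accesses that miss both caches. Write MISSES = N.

0: 0x9f (blk 19, set 3) → MISS  vc=[]
1: 0x9e (blk 19, set 3) → L1-HIT  vc=[]
2: 0x98 (blk 19, set 3) → L1-HIT  vc=[]
3: 0x3c (blk 7, set 3) → MISS  vc=[19]
4: 0x99 (blk 19, set 3) → VC-HIT  vc=[7]
5: 0xbf (blk 23, set 3) → MISS  vc=[7, 19]
6: 0x3c (blk 7, set 3) → VC-HIT  vc=[23, 19]
7: 0x99 (blk 19, set 3) → VC-HIT  vc=[23, 7]
8: 0xfb (blk 31, set 3) → MISS  vc=[23, 7, 19]
9: 0x38 (blk 7, set 3) → VC-HIT  vc=[23, 31, 19]
10: 0xb9 (blk 23, set 3) → VC-HIT  vc=[7, 31, 19]
11: 0x3f (blk 7, set 3) → VC-HIT  vc=[23, 31, 19]
12: 0x3b (blk 7, set 3) → L1-HIT  vc=[23, 31, 19]

MISSES = 4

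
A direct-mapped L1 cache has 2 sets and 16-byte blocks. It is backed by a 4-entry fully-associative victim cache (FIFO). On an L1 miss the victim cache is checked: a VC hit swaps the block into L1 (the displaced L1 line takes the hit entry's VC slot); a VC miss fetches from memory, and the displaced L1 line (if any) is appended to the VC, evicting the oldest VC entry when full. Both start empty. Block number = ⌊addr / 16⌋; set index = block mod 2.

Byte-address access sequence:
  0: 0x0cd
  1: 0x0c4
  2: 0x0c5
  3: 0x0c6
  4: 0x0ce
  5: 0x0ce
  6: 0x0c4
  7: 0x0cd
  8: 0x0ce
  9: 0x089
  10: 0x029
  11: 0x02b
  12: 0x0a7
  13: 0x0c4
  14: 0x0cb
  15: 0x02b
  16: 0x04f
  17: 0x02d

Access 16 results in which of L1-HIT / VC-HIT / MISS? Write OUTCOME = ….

  [0] addr=0xcd blk=12 s=0: MISS | VC []
  [1] addr=0xc4 blk=12 s=0: L1-HIT | VC []
  [2] addr=0xc5 blk=12 s=0: L1-HIT | VC []
  [3] addr=0xc6 blk=12 s=0: L1-HIT | VC []
  [4] addr=0xce blk=12 s=0: L1-HIT | VC []
  [5] addr=0xce blk=12 s=0: L1-HIT | VC []
  [6] addr=0xc4 blk=12 s=0: L1-HIT | VC []
  [7] addr=0xcd blk=12 s=0: L1-HIT | VC []
  [8] addr=0xce blk=12 s=0: L1-HIT | VC []
  [9] addr=0x89 blk=8 s=0: MISS | VC [12]
  [10] addr=0x29 blk=2 s=0: MISS | VC [12, 8]
  [11] addr=0x2b blk=2 s=0: L1-HIT | VC [12, 8]
  [12] addr=0xa7 blk=10 s=0: MISS | VC [12, 8, 2]
  [13] addr=0xc4 blk=12 s=0: VC-HIT | VC [10, 8, 2]
  [14] addr=0xcb blk=12 s=0: L1-HIT | VC [10, 8, 2]
  [15] addr=0x2b blk=2 s=0: VC-HIT | VC [10, 8, 12]
  [16] addr=0x4f blk=4 s=0: MISS | VC [10, 8, 12, 2]
  [17] addr=0x2d blk=2 s=0: VC-HIT | VC [10, 8, 12, 4]

OUTCOME = MISS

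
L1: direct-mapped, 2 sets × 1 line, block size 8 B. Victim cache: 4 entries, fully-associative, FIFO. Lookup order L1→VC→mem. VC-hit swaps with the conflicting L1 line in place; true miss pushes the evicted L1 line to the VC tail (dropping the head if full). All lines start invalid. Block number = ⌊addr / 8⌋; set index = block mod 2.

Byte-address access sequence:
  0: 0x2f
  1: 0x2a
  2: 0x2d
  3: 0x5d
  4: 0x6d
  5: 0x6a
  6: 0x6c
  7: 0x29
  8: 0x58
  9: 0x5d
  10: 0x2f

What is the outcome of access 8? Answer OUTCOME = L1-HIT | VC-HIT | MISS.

  [0] addr=0x2f blk=5 s=1: MISS | VC []
  [1] addr=0x2a blk=5 s=1: L1-HIT | VC []
  [2] addr=0x2d blk=5 s=1: L1-HIT | VC []
  [3] addr=0x5d blk=11 s=1: MISS | VC [5]
  [4] addr=0x6d blk=13 s=1: MISS | VC [5, 11]
  [5] addr=0x6a blk=13 s=1: L1-HIT | VC [5, 11]
  [6] addr=0x6c blk=13 s=1: L1-HIT | VC [5, 11]
  [7] addr=0x29 blk=5 s=1: VC-HIT | VC [13, 11]
  [8] addr=0x58 blk=11 s=1: VC-HIT | VC [13, 5]
  [9] addr=0x5d blk=11 s=1: L1-HIT | VC [13, 5]
  [10] addr=0x2f blk=5 s=1: VC-HIT | VC [13, 11]

OUTCOME = VC-HIT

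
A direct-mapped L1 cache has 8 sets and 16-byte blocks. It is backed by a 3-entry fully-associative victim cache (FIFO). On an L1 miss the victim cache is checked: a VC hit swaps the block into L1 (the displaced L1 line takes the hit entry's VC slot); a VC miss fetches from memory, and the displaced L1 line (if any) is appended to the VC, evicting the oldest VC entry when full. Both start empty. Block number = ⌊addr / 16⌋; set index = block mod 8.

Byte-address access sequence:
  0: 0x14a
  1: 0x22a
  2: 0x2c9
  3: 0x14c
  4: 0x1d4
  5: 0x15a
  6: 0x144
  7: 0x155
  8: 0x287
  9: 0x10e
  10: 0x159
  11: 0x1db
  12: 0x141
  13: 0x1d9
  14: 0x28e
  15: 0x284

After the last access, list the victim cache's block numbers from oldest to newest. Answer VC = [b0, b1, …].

#0 0x14a→b20/s4 MISS; vc=[]
#1 0x22a→b34/s2 MISS; vc=[]
#2 0x2c9→b44/s4 MISS; vc=[20]
#3 0x14c→b20/s4 VC-HIT; vc=[44]
#4 0x1d4→b29/s5 MISS; vc=[44]
#5 0x15a→b21/s5 MISS; vc=[44,29]
#6 0x144→b20/s4 L1-HIT; vc=[44,29]
#7 0x155→b21/s5 L1-HIT; vc=[44,29]
#8 0x287→b40/s0 MISS; vc=[44,29]
#9 0x10e→b16/s0 MISS; vc=[44,29,40]
#10 0x159→b21/s5 L1-HIT; vc=[44,29,40]
#11 0x1db→b29/s5 VC-HIT; vc=[44,21,40]
#12 0x141→b20/s4 L1-HIT; vc=[44,21,40]
#13 0x1d9→b29/s5 L1-HIT; vc=[44,21,40]
#14 0x28e→b40/s0 VC-HIT; vc=[44,21,16]
#15 0x284→b40/s0 L1-HIT; vc=[44,21,16]

VC = [44, 21, 16]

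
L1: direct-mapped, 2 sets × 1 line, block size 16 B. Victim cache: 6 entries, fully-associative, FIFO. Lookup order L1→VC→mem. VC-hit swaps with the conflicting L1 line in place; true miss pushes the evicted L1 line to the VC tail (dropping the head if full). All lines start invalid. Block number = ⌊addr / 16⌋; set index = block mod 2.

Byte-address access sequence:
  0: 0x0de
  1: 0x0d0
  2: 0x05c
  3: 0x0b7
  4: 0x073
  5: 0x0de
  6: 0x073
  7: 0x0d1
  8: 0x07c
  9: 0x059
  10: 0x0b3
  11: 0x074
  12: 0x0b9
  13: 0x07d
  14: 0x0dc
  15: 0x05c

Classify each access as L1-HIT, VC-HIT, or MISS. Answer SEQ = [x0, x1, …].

SEQ = [MISS, L1-HIT, MISS, MISS, MISS, VC-HIT, VC-HIT, VC-HIT, VC-HIT, VC-HIT, VC-HIT, VC-HIT, VC-HIT, VC-HIT, VC-HIT, VC-HIT]

0: 0xde (blk 13, set 1) → MISS  vc=[]
1: 0xd0 (blk 13, set 1) → L1-HIT  vc=[]
2: 0x5c (blk 5, set 1) → MISS  vc=[13]
3: 0xb7 (blk 11, set 1) → MISS  vc=[13, 5]
4: 0x73 (blk 7, set 1) → MISS  vc=[13, 5, 11]
5: 0xde (blk 13, set 1) → VC-HIT  vc=[7, 5, 11]
6: 0x73 (blk 7, set 1) → VC-HIT  vc=[13, 5, 11]
7: 0xd1 (blk 13, set 1) → VC-HIT  vc=[7, 5, 11]
8: 0x7c (blk 7, set 1) → VC-HIT  vc=[13, 5, 11]
9: 0x59 (blk 5, set 1) → VC-HIT  vc=[13, 7, 11]
10: 0xb3 (blk 11, set 1) → VC-HIT  vc=[13, 7, 5]
11: 0x74 (blk 7, set 1) → VC-HIT  vc=[13, 11, 5]
12: 0xb9 (blk 11, set 1) → VC-HIT  vc=[13, 7, 5]
13: 0x7d (blk 7, set 1) → VC-HIT  vc=[13, 11, 5]
14: 0xdc (blk 13, set 1) → VC-HIT  vc=[7, 11, 5]
15: 0x5c (blk 5, set 1) → VC-HIT  vc=[7, 11, 13]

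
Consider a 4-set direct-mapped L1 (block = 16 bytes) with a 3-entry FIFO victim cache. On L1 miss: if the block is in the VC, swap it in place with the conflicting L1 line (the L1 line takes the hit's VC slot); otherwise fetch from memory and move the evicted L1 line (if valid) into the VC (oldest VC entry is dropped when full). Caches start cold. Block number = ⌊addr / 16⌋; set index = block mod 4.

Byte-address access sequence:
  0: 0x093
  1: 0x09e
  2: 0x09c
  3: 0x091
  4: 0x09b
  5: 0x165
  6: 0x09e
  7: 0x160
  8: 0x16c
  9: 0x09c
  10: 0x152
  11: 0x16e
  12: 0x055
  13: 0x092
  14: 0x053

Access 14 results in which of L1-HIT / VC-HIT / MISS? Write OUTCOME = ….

0: 0x93 (blk 9, set 1) → MISS  vc=[]
1: 0x9e (blk 9, set 1) → L1-HIT  vc=[]
2: 0x9c (blk 9, set 1) → L1-HIT  vc=[]
3: 0x91 (blk 9, set 1) → L1-HIT  vc=[]
4: 0x9b (blk 9, set 1) → L1-HIT  vc=[]
5: 0x165 (blk 22, set 2) → MISS  vc=[]
6: 0x9e (blk 9, set 1) → L1-HIT  vc=[]
7: 0x160 (blk 22, set 2) → L1-HIT  vc=[]
8: 0x16c (blk 22, set 2) → L1-HIT  vc=[]
9: 0x9c (blk 9, set 1) → L1-HIT  vc=[]
10: 0x152 (blk 21, set 1) → MISS  vc=[9]
11: 0x16e (blk 22, set 2) → L1-HIT  vc=[9]
12: 0x55 (blk 5, set 1) → MISS  vc=[9, 21]
13: 0x92 (blk 9, set 1) → VC-HIT  vc=[5, 21]
14: 0x53 (blk 5, set 1) → VC-HIT  vc=[9, 21]

OUTCOME = VC-HIT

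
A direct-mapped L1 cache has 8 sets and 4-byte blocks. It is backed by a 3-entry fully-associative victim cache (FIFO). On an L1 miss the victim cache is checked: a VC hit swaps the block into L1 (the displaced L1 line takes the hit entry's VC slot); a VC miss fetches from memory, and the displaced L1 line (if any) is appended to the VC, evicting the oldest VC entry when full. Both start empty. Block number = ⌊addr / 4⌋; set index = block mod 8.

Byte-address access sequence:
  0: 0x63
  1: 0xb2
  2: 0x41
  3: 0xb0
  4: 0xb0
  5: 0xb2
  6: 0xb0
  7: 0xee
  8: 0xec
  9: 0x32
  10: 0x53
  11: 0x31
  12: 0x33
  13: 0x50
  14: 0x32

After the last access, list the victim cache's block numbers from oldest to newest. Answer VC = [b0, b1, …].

0: 0x63 (blk 24, set 0) → MISS  vc=[]
1: 0xb2 (blk 44, set 4) → MISS  vc=[]
2: 0x41 (blk 16, set 0) → MISS  vc=[24]
3: 0xb0 (blk 44, set 4) → L1-HIT  vc=[24]
4: 0xb0 (blk 44, set 4) → L1-HIT  vc=[24]
5: 0xb2 (blk 44, set 4) → L1-HIT  vc=[24]
6: 0xb0 (blk 44, set 4) → L1-HIT  vc=[24]
7: 0xee (blk 59, set 3) → MISS  vc=[24]
8: 0xec (blk 59, set 3) → L1-HIT  vc=[24]
9: 0x32 (blk 12, set 4) → MISS  vc=[24, 44]
10: 0x53 (blk 20, set 4) → MISS  vc=[24, 44, 12]
11: 0x31 (blk 12, set 4) → VC-HIT  vc=[24, 44, 20]
12: 0x33 (blk 12, set 4) → L1-HIT  vc=[24, 44, 20]
13: 0x50 (blk 20, set 4) → VC-HIT  vc=[24, 44, 12]
14: 0x32 (blk 12, set 4) → VC-HIT  vc=[24, 44, 20]

VC = [24, 44, 20]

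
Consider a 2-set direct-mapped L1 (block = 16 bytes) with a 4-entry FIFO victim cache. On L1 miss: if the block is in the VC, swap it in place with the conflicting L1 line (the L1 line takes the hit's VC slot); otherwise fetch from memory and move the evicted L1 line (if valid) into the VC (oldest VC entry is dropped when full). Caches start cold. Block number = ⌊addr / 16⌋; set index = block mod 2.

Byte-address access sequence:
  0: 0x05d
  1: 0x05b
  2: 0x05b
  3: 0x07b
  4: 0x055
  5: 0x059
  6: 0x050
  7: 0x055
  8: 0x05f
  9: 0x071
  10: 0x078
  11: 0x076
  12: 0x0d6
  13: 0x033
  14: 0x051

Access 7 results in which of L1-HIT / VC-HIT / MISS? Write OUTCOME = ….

OUTCOME = L1-HIT

  [0] addr=0x5d blk=5 s=1: MISS | VC []
  [1] addr=0x5b blk=5 s=1: L1-HIT | VC []
  [2] addr=0x5b blk=5 s=1: L1-HIT | VC []
  [3] addr=0x7b blk=7 s=1: MISS | VC [5]
  [4] addr=0x55 blk=5 s=1: VC-HIT | VC [7]
  [5] addr=0x59 blk=5 s=1: L1-HIT | VC [7]
  [6] addr=0x50 blk=5 s=1: L1-HIT | VC [7]
  [7] addr=0x55 blk=5 s=1: L1-HIT | VC [7]
  [8] addr=0x5f blk=5 s=1: L1-HIT | VC [7]
  [9] addr=0x71 blk=7 s=1: VC-HIT | VC [5]
  [10] addr=0x78 blk=7 s=1: L1-HIT | VC [5]
  [11] addr=0x76 blk=7 s=1: L1-HIT | VC [5]
  [12] addr=0xd6 blk=13 s=1: MISS | VC [5, 7]
  [13] addr=0x33 blk=3 s=1: MISS | VC [5, 7, 13]
  [14] addr=0x51 blk=5 s=1: VC-HIT | VC [3, 7, 13]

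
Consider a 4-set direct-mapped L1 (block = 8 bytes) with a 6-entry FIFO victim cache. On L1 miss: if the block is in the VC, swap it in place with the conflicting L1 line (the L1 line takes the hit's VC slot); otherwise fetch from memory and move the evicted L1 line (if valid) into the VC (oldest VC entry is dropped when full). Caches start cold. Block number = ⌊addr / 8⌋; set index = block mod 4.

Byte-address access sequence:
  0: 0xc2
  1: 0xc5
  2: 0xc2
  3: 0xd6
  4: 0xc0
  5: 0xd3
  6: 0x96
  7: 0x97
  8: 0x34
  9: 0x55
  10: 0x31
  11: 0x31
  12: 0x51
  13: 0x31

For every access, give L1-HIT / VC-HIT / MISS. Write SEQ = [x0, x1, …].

0: 0xc2 (blk 24, set 0) → MISS  vc=[]
1: 0xc5 (blk 24, set 0) → L1-HIT  vc=[]
2: 0xc2 (blk 24, set 0) → L1-HIT  vc=[]
3: 0xd6 (blk 26, set 2) → MISS  vc=[]
4: 0xc0 (blk 24, set 0) → L1-HIT  vc=[]
5: 0xd3 (blk 26, set 2) → L1-HIT  vc=[]
6: 0x96 (blk 18, set 2) → MISS  vc=[26]
7: 0x97 (blk 18, set 2) → L1-HIT  vc=[26]
8: 0x34 (blk 6, set 2) → MISS  vc=[26, 18]
9: 0x55 (blk 10, set 2) → MISS  vc=[26, 18, 6]
10: 0x31 (blk 6, set 2) → VC-HIT  vc=[26, 18, 10]
11: 0x31 (blk 6, set 2) → L1-HIT  vc=[26, 18, 10]
12: 0x51 (blk 10, set 2) → VC-HIT  vc=[26, 18, 6]
13: 0x31 (blk 6, set 2) → VC-HIT  vc=[26, 18, 10]

SEQ = [MISS, L1-HIT, L1-HIT, MISS, L1-HIT, L1-HIT, MISS, L1-HIT, MISS, MISS, VC-HIT, L1-HIT, VC-HIT, VC-HIT]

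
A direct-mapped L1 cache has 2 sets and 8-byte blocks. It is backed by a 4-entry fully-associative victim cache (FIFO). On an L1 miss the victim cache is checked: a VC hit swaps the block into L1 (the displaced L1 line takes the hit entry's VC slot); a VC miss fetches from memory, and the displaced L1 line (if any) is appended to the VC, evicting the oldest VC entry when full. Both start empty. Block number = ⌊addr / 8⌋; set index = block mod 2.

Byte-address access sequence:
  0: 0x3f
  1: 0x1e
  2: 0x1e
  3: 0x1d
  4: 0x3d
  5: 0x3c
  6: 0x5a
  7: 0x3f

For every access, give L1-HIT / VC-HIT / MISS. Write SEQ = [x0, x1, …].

0: 0x3f (blk 7, set 1) → MISS  vc=[]
1: 0x1e (blk 3, set 1) → MISS  vc=[7]
2: 0x1e (blk 3, set 1) → L1-HIT  vc=[7]
3: 0x1d (blk 3, set 1) → L1-HIT  vc=[7]
4: 0x3d (blk 7, set 1) → VC-HIT  vc=[3]
5: 0x3c (blk 7, set 1) → L1-HIT  vc=[3]
6: 0x5a (blk 11, set 1) → MISS  vc=[3, 7]
7: 0x3f (blk 7, set 1) → VC-HIT  vc=[3, 11]

SEQ = [MISS, MISS, L1-HIT, L1-HIT, VC-HIT, L1-HIT, MISS, VC-HIT]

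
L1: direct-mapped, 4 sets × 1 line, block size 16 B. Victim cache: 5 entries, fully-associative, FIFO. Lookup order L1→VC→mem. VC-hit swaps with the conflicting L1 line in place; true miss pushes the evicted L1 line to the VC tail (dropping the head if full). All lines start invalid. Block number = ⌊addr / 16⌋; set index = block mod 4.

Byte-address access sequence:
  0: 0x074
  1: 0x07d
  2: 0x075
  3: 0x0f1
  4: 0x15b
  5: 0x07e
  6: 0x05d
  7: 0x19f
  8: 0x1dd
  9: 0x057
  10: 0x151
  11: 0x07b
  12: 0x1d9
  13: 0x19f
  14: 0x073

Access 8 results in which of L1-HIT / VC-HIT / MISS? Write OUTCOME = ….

  [0] addr=0x74 blk=7 s=3: MISS | VC []
  [1] addr=0x7d blk=7 s=3: L1-HIT | VC []
  [2] addr=0x75 blk=7 s=3: L1-HIT | VC []
  [3] addr=0xf1 blk=15 s=3: MISS | VC [7]
  [4] addr=0x15b blk=21 s=1: MISS | VC [7]
  [5] addr=0x7e blk=7 s=3: VC-HIT | VC [15]
  [6] addr=0x5d blk=5 s=1: MISS | VC [15, 21]
  [7] addr=0x19f blk=25 s=1: MISS | VC [15, 21, 5]
  [8] addr=0x1dd blk=29 s=1: MISS | VC [15, 21, 5, 25]
  [9] addr=0x57 blk=5 s=1: VC-HIT | VC [15, 21, 29, 25]
  [10] addr=0x151 blk=21 s=1: VC-HIT | VC [15, 5, 29, 25]
  [11] addr=0x7b blk=7 s=3: L1-HIT | VC [15, 5, 29, 25]
  [12] addr=0x1d9 blk=29 s=1: VC-HIT | VC [15, 5, 21, 25]
  [13] addr=0x19f blk=25 s=1: VC-HIT | VC [15, 5, 21, 29]
  [14] addr=0x73 blk=7 s=3: L1-HIT | VC [15, 5, 21, 29]

OUTCOME = MISS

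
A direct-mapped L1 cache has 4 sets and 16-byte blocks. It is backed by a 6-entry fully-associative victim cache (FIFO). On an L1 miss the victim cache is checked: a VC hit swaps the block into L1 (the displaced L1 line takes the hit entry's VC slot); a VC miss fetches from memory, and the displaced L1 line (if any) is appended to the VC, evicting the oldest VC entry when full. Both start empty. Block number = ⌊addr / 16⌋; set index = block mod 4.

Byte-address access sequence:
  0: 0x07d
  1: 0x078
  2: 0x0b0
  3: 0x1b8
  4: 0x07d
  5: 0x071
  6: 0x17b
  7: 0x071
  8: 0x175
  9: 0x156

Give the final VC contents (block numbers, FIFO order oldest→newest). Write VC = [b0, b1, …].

VC = [27, 11, 7]

#0 0x7d→b7/s3 MISS; vc=[]
#1 0x78→b7/s3 L1-HIT; vc=[]
#2 0xb0→b11/s3 MISS; vc=[7]
#3 0x1b8→b27/s3 MISS; vc=[7,11]
#4 0x7d→b7/s3 VC-HIT; vc=[27,11]
#5 0x71→b7/s3 L1-HIT; vc=[27,11]
#6 0x17b→b23/s3 MISS; vc=[27,11,7]
#7 0x71→b7/s3 VC-HIT; vc=[27,11,23]
#8 0x175→b23/s3 VC-HIT; vc=[27,11,7]
#9 0x156→b21/s1 MISS; vc=[27,11,7]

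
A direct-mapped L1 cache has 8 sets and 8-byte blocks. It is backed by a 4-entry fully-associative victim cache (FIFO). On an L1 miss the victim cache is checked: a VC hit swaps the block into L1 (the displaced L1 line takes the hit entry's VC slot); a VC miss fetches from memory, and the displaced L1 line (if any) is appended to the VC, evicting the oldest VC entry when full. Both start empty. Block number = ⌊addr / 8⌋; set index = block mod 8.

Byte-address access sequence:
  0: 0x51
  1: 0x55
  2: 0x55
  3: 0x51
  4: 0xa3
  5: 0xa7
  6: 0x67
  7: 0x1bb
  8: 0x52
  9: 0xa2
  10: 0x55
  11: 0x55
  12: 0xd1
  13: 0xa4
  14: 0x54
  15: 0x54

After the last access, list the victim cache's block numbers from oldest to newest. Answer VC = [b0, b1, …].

VC = [12, 26]

0: 0x51 (blk 10, set 2) → MISS  vc=[]
1: 0x55 (blk 10, set 2) → L1-HIT  vc=[]
2: 0x55 (blk 10, set 2) → L1-HIT  vc=[]
3: 0x51 (blk 10, set 2) → L1-HIT  vc=[]
4: 0xa3 (blk 20, set 4) → MISS  vc=[]
5: 0xa7 (blk 20, set 4) → L1-HIT  vc=[]
6: 0x67 (blk 12, set 4) → MISS  vc=[20]
7: 0x1bb (blk 55, set 7) → MISS  vc=[20]
8: 0x52 (blk 10, set 2) → L1-HIT  vc=[20]
9: 0xa2 (blk 20, set 4) → VC-HIT  vc=[12]
10: 0x55 (blk 10, set 2) → L1-HIT  vc=[12]
11: 0x55 (blk 10, set 2) → L1-HIT  vc=[12]
12: 0xd1 (blk 26, set 2) → MISS  vc=[12, 10]
13: 0xa4 (blk 20, set 4) → L1-HIT  vc=[12, 10]
14: 0x54 (blk 10, set 2) → VC-HIT  vc=[12, 26]
15: 0x54 (blk 10, set 2) → L1-HIT  vc=[12, 26]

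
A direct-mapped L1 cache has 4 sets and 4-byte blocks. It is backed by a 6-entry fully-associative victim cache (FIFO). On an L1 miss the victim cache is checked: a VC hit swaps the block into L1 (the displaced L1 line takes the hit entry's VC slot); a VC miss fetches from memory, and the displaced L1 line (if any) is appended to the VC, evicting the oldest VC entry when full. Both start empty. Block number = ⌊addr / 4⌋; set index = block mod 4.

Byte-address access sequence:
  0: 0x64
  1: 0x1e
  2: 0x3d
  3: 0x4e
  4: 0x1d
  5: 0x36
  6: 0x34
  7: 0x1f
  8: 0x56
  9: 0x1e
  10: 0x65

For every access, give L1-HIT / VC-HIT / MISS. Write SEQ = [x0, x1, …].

SEQ = [MISS, MISS, MISS, MISS, VC-HIT, MISS, L1-HIT, L1-HIT, MISS, L1-HIT, VC-HIT]

#0 0x64→b25/s1 MISS; vc=[]
#1 0x1e→b7/s3 MISS; vc=[]
#2 0x3d→b15/s3 MISS; vc=[7]
#3 0x4e→b19/s3 MISS; vc=[7,15]
#4 0x1d→b7/s3 VC-HIT; vc=[19,15]
#5 0x36→b13/s1 MISS; vc=[19,15,25]
#6 0x34→b13/s1 L1-HIT; vc=[19,15,25]
#7 0x1f→b7/s3 L1-HIT; vc=[19,15,25]
#8 0x56→b21/s1 MISS; vc=[19,15,25,13]
#9 0x1e→b7/s3 L1-HIT; vc=[19,15,25,13]
#10 0x65→b25/s1 VC-HIT; vc=[19,15,21,13]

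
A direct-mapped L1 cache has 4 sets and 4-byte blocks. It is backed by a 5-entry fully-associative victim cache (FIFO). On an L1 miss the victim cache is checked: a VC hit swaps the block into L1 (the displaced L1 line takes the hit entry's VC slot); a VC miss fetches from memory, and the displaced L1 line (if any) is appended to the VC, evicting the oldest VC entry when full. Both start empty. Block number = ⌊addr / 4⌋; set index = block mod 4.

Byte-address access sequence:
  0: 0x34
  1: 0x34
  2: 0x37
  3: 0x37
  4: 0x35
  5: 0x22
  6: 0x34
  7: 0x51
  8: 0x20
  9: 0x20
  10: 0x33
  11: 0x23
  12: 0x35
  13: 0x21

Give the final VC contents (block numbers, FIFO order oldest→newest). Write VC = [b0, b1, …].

0: 0x34 (blk 13, set 1) → MISS  vc=[]
1: 0x34 (blk 13, set 1) → L1-HIT  vc=[]
2: 0x37 (blk 13, set 1) → L1-HIT  vc=[]
3: 0x37 (blk 13, set 1) → L1-HIT  vc=[]
4: 0x35 (blk 13, set 1) → L1-HIT  vc=[]
5: 0x22 (blk 8, set 0) → MISS  vc=[]
6: 0x34 (blk 13, set 1) → L1-HIT  vc=[]
7: 0x51 (blk 20, set 0) → MISS  vc=[8]
8: 0x20 (blk 8, set 0) → VC-HIT  vc=[20]
9: 0x20 (blk 8, set 0) → L1-HIT  vc=[20]
10: 0x33 (blk 12, set 0) → MISS  vc=[20, 8]
11: 0x23 (blk 8, set 0) → VC-HIT  vc=[20, 12]
12: 0x35 (blk 13, set 1) → L1-HIT  vc=[20, 12]
13: 0x21 (blk 8, set 0) → L1-HIT  vc=[20, 12]

VC = [20, 12]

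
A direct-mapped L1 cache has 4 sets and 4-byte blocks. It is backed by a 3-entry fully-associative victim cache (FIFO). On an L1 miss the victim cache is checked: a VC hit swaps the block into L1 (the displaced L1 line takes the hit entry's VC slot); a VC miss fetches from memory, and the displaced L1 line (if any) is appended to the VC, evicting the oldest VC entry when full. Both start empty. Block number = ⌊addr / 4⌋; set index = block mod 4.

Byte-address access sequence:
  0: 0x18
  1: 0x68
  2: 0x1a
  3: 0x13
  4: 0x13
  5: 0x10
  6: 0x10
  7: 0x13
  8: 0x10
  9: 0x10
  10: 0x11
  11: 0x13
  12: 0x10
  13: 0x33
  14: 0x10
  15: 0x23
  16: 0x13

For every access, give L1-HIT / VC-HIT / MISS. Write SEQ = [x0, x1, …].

#0 0x18→b6/s2 MISS; vc=[]
#1 0x68→b26/s2 MISS; vc=[6]
#2 0x1a→b6/s2 VC-HIT; vc=[26]
#3 0x13→b4/s0 MISS; vc=[26]
#4 0x13→b4/s0 L1-HIT; vc=[26]
#5 0x10→b4/s0 L1-HIT; vc=[26]
#6 0x10→b4/s0 L1-HIT; vc=[26]
#7 0x13→b4/s0 L1-HIT; vc=[26]
#8 0x10→b4/s0 L1-HIT; vc=[26]
#9 0x10→b4/s0 L1-HIT; vc=[26]
#10 0x11→b4/s0 L1-HIT; vc=[26]
#11 0x13→b4/s0 L1-HIT; vc=[26]
#12 0x10→b4/s0 L1-HIT; vc=[26]
#13 0x33→b12/s0 MISS; vc=[26,4]
#14 0x10→b4/s0 VC-HIT; vc=[26,12]
#15 0x23→b8/s0 MISS; vc=[26,12,4]
#16 0x13→b4/s0 VC-HIT; vc=[26,12,8]

SEQ = [MISS, MISS, VC-HIT, MISS, L1-HIT, L1-HIT, L1-HIT, L1-HIT, L1-HIT, L1-HIT, L1-HIT, L1-HIT, L1-HIT, MISS, VC-HIT, MISS, VC-HIT]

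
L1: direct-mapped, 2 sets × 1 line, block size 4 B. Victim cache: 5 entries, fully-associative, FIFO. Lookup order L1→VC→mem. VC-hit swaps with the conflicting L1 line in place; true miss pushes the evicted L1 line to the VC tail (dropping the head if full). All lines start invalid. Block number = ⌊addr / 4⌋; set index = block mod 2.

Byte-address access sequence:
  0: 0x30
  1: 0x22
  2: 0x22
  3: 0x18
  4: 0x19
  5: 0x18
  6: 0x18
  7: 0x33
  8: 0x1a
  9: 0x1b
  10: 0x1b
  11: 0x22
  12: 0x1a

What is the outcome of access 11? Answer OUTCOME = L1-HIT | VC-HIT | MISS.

  [0] addr=0x30 blk=12 s=0: MISS | VC []
  [1] addr=0x22 blk=8 s=0: MISS | VC [12]
  [2] addr=0x22 blk=8 s=0: L1-HIT | VC [12]
  [3] addr=0x18 blk=6 s=0: MISS | VC [12, 8]
  [4] addr=0x19 blk=6 s=0: L1-HIT | VC [12, 8]
  [5] addr=0x18 blk=6 s=0: L1-HIT | VC [12, 8]
  [6] addr=0x18 blk=6 s=0: L1-HIT | VC [12, 8]
  [7] addr=0x33 blk=12 s=0: VC-HIT | VC [6, 8]
  [8] addr=0x1a blk=6 s=0: VC-HIT | VC [12, 8]
  [9] addr=0x1b blk=6 s=0: L1-HIT | VC [12, 8]
  [10] addr=0x1b blk=6 s=0: L1-HIT | VC [12, 8]
  [11] addr=0x22 blk=8 s=0: VC-HIT | VC [12, 6]
  [12] addr=0x1a blk=6 s=0: VC-HIT | VC [12, 8]

OUTCOME = VC-HIT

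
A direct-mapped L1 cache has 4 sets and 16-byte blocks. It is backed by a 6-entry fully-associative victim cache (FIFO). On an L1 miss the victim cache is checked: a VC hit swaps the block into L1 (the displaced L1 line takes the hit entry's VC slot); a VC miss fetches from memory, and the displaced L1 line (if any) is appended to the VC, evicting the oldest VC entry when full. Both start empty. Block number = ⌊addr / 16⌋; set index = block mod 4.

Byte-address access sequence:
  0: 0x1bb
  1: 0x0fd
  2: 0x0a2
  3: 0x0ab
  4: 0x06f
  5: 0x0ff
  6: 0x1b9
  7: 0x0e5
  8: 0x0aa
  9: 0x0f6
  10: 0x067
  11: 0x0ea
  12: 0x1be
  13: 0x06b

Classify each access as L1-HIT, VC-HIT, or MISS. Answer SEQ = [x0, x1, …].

SEQ = [MISS, MISS, MISS, L1-HIT, MISS, L1-HIT, VC-HIT, MISS, VC-HIT, VC-HIT, VC-HIT, VC-HIT, VC-HIT, VC-HIT]

0: 0x1bb (blk 27, set 3) → MISS  vc=[]
1: 0xfd (blk 15, set 3) → MISS  vc=[27]
2: 0xa2 (blk 10, set 2) → MISS  vc=[27]
3: 0xab (blk 10, set 2) → L1-HIT  vc=[27]
4: 0x6f (blk 6, set 2) → MISS  vc=[27, 10]
5: 0xff (blk 15, set 3) → L1-HIT  vc=[27, 10]
6: 0x1b9 (blk 27, set 3) → VC-HIT  vc=[15, 10]
7: 0xe5 (blk 14, set 2) → MISS  vc=[15, 10, 6]
8: 0xaa (blk 10, set 2) → VC-HIT  vc=[15, 14, 6]
9: 0xf6 (blk 15, set 3) → VC-HIT  vc=[27, 14, 6]
10: 0x67 (blk 6, set 2) → VC-HIT  vc=[27, 14, 10]
11: 0xea (blk 14, set 2) → VC-HIT  vc=[27, 6, 10]
12: 0x1be (blk 27, set 3) → VC-HIT  vc=[15, 6, 10]
13: 0x6b (blk 6, set 2) → VC-HIT  vc=[15, 14, 10]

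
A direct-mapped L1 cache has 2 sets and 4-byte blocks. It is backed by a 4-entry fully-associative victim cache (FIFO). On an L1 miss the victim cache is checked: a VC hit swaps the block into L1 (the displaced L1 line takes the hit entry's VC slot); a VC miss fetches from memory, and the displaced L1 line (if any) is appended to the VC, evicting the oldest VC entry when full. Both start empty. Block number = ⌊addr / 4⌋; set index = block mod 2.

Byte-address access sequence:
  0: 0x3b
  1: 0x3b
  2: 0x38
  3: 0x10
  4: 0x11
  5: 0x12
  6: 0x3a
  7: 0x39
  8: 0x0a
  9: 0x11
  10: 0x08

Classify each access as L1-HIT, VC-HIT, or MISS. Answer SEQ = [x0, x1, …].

SEQ = [MISS, L1-HIT, L1-HIT, MISS, L1-HIT, L1-HIT, VC-HIT, L1-HIT, MISS, VC-HIT, VC-HIT]

#0 0x3b→b14/s0 MISS; vc=[]
#1 0x3b→b14/s0 L1-HIT; vc=[]
#2 0x38→b14/s0 L1-HIT; vc=[]
#3 0x10→b4/s0 MISS; vc=[14]
#4 0x11→b4/s0 L1-HIT; vc=[14]
#5 0x12→b4/s0 L1-HIT; vc=[14]
#6 0x3a→b14/s0 VC-HIT; vc=[4]
#7 0x39→b14/s0 L1-HIT; vc=[4]
#8 0xa→b2/s0 MISS; vc=[4,14]
#9 0x11→b4/s0 VC-HIT; vc=[2,14]
#10 0x8→b2/s0 VC-HIT; vc=[4,14]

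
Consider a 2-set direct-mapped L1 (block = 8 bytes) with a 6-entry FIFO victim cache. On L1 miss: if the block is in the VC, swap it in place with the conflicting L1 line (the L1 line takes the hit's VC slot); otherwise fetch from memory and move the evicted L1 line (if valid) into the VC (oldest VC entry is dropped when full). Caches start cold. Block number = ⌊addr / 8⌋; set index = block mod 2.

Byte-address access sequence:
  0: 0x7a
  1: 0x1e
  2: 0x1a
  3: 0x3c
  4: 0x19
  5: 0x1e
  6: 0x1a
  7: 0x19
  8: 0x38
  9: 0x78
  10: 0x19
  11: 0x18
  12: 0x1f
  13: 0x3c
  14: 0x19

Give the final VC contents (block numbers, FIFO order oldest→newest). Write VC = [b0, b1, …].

  [0] addr=0x7a blk=15 s=1: MISS | VC []
  [1] addr=0x1e blk=3 s=1: MISS | VC [15]
  [2] addr=0x1a blk=3 s=1: L1-HIT | VC [15]
  [3] addr=0x3c blk=7 s=1: MISS | VC [15, 3]
  [4] addr=0x19 blk=3 s=1: VC-HIT | VC [15, 7]
  [5] addr=0x1e blk=3 s=1: L1-HIT | VC [15, 7]
  [6] addr=0x1a blk=3 s=1: L1-HIT | VC [15, 7]
  [7] addr=0x19 blk=3 s=1: L1-HIT | VC [15, 7]
  [8] addr=0x38 blk=7 s=1: VC-HIT | VC [15, 3]
  [9] addr=0x78 blk=15 s=1: VC-HIT | VC [7, 3]
  [10] addr=0x19 blk=3 s=1: VC-HIT | VC [7, 15]
  [11] addr=0x18 blk=3 s=1: L1-HIT | VC [7, 15]
  [12] addr=0x1f blk=3 s=1: L1-HIT | VC [7, 15]
  [13] addr=0x3c blk=7 s=1: VC-HIT | VC [3, 15]
  [14] addr=0x19 blk=3 s=1: VC-HIT | VC [7, 15]

VC = [7, 15]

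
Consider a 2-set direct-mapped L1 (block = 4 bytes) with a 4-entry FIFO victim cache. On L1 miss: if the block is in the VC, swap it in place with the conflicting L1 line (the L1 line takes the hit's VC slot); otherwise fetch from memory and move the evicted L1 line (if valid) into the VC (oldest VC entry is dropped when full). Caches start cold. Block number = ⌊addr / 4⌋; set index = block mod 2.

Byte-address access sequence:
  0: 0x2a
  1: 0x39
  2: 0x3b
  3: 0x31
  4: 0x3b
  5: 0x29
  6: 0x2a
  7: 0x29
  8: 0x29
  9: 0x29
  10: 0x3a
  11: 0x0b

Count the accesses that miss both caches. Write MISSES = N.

0: 0x2a (blk 10, set 0) → MISS  vc=[]
1: 0x39 (blk 14, set 0) → MISS  vc=[10]
2: 0x3b (blk 14, set 0) → L1-HIT  vc=[10]
3: 0x31 (blk 12, set 0) → MISS  vc=[10, 14]
4: 0x3b (blk 14, set 0) → VC-HIT  vc=[10, 12]
5: 0x29 (blk 10, set 0) → VC-HIT  vc=[14, 12]
6: 0x2a (blk 10, set 0) → L1-HIT  vc=[14, 12]
7: 0x29 (blk 10, set 0) → L1-HIT  vc=[14, 12]
8: 0x29 (blk 10, set 0) → L1-HIT  vc=[14, 12]
9: 0x29 (blk 10, set 0) → L1-HIT  vc=[14, 12]
10: 0x3a (blk 14, set 0) → VC-HIT  vc=[10, 12]
11: 0xb (blk 2, set 0) → MISS  vc=[10, 12, 14]

MISSES = 4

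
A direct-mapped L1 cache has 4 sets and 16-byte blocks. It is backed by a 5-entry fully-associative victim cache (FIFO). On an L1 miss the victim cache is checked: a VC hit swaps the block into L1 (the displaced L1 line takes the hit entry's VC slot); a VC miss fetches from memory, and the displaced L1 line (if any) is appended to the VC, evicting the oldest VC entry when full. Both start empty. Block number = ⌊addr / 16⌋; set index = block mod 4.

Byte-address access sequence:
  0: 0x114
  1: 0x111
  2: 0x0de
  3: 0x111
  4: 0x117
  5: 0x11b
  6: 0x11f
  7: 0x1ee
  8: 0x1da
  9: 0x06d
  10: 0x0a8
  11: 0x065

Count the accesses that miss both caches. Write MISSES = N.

MISSES = 6

0: 0x114 (blk 17, set 1) → MISS  vc=[]
1: 0x111 (blk 17, set 1) → L1-HIT  vc=[]
2: 0xde (blk 13, set 1) → MISS  vc=[17]
3: 0x111 (blk 17, set 1) → VC-HIT  vc=[13]
4: 0x117 (blk 17, set 1) → L1-HIT  vc=[13]
5: 0x11b (blk 17, set 1) → L1-HIT  vc=[13]
6: 0x11f (blk 17, set 1) → L1-HIT  vc=[13]
7: 0x1ee (blk 30, set 2) → MISS  vc=[13]
8: 0x1da (blk 29, set 1) → MISS  vc=[13, 17]
9: 0x6d (blk 6, set 2) → MISS  vc=[13, 17, 30]
10: 0xa8 (blk 10, set 2) → MISS  vc=[13, 17, 30, 6]
11: 0x65 (blk 6, set 2) → VC-HIT  vc=[13, 17, 30, 10]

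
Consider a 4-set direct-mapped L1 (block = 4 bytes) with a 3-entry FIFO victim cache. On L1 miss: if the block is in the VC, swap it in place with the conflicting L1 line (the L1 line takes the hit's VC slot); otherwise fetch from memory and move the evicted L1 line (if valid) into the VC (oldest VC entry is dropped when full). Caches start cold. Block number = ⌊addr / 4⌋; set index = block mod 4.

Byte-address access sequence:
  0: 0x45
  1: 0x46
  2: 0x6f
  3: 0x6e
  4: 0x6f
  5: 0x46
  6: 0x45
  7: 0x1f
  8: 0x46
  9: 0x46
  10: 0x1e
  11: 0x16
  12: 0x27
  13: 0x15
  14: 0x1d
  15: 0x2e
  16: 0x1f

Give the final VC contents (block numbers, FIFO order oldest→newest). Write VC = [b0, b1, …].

VC = [17, 9, 11]

0: 0x45 (blk 17, set 1) → MISS  vc=[]
1: 0x46 (blk 17, set 1) → L1-HIT  vc=[]
2: 0x6f (blk 27, set 3) → MISS  vc=[]
3: 0x6e (blk 27, set 3) → L1-HIT  vc=[]
4: 0x6f (blk 27, set 3) → L1-HIT  vc=[]
5: 0x46 (blk 17, set 1) → L1-HIT  vc=[]
6: 0x45 (blk 17, set 1) → L1-HIT  vc=[]
7: 0x1f (blk 7, set 3) → MISS  vc=[27]
8: 0x46 (blk 17, set 1) → L1-HIT  vc=[27]
9: 0x46 (blk 17, set 1) → L1-HIT  vc=[27]
10: 0x1e (blk 7, set 3) → L1-HIT  vc=[27]
11: 0x16 (blk 5, set 1) → MISS  vc=[27, 17]
12: 0x27 (blk 9, set 1) → MISS  vc=[27, 17, 5]
13: 0x15 (blk 5, set 1) → VC-HIT  vc=[27, 17, 9]
14: 0x1d (blk 7, set 3) → L1-HIT  vc=[27, 17, 9]
15: 0x2e (blk 11, set 3) → MISS  vc=[17, 9, 7]
16: 0x1f (blk 7, set 3) → VC-HIT  vc=[17, 9, 11]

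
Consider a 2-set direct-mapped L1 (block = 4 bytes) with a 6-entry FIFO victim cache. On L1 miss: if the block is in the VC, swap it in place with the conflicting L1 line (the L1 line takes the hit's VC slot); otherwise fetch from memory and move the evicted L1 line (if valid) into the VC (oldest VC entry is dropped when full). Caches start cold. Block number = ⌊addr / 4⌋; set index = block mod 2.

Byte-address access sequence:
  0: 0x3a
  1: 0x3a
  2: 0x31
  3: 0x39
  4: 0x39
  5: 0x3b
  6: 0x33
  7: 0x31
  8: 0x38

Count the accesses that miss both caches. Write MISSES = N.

MISSES = 2

  [0] addr=0x3a blk=14 s=0: MISS | VC []
  [1] addr=0x3a blk=14 s=0: L1-HIT | VC []
  [2] addr=0x31 blk=12 s=0: MISS | VC [14]
  [3] addr=0x39 blk=14 s=0: VC-HIT | VC [12]
  [4] addr=0x39 blk=14 s=0: L1-HIT | VC [12]
  [5] addr=0x3b blk=14 s=0: L1-HIT | VC [12]
  [6] addr=0x33 blk=12 s=0: VC-HIT | VC [14]
  [7] addr=0x31 blk=12 s=0: L1-HIT | VC [14]
  [8] addr=0x38 blk=14 s=0: VC-HIT | VC [12]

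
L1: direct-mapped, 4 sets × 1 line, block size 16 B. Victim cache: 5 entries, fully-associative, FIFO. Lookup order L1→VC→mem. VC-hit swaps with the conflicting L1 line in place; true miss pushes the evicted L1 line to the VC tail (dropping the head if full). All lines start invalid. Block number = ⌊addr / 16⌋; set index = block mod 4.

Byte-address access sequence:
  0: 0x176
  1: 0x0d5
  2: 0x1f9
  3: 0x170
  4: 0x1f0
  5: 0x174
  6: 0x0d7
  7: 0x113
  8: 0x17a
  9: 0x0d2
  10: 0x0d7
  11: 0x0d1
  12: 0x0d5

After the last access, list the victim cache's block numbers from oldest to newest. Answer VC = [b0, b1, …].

VC = [31, 17]

#0 0x176→b23/s3 MISS; vc=[]
#1 0xd5→b13/s1 MISS; vc=[]
#2 0x1f9→b31/s3 MISS; vc=[23]
#3 0x170→b23/s3 VC-HIT; vc=[31]
#4 0x1f0→b31/s3 VC-HIT; vc=[23]
#5 0x174→b23/s3 VC-HIT; vc=[31]
#6 0xd7→b13/s1 L1-HIT; vc=[31]
#7 0x113→b17/s1 MISS; vc=[31,13]
#8 0x17a→b23/s3 L1-HIT; vc=[31,13]
#9 0xd2→b13/s1 VC-HIT; vc=[31,17]
#10 0xd7→b13/s1 L1-HIT; vc=[31,17]
#11 0xd1→b13/s1 L1-HIT; vc=[31,17]
#12 0xd5→b13/s1 L1-HIT; vc=[31,17]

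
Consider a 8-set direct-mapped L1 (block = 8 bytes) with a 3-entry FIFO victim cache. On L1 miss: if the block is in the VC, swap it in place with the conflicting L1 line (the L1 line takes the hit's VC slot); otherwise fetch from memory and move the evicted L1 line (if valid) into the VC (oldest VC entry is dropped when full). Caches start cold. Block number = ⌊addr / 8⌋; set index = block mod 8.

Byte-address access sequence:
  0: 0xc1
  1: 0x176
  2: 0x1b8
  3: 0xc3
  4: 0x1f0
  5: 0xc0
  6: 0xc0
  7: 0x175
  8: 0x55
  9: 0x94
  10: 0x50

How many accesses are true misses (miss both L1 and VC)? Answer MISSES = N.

0: 0xc1 (blk 24, set 0) → MISS  vc=[]
1: 0x176 (blk 46, set 6) → MISS  vc=[]
2: 0x1b8 (blk 55, set 7) → MISS  vc=[]
3: 0xc3 (blk 24, set 0) → L1-HIT  vc=[]
4: 0x1f0 (blk 62, set 6) → MISS  vc=[46]
5: 0xc0 (blk 24, set 0) → L1-HIT  vc=[46]
6: 0xc0 (blk 24, set 0) → L1-HIT  vc=[46]
7: 0x175 (blk 46, set 6) → VC-HIT  vc=[62]
8: 0x55 (blk 10, set 2) → MISS  vc=[62]
9: 0x94 (blk 18, set 2) → MISS  vc=[62, 10]
10: 0x50 (blk 10, set 2) → VC-HIT  vc=[62, 18]

MISSES = 6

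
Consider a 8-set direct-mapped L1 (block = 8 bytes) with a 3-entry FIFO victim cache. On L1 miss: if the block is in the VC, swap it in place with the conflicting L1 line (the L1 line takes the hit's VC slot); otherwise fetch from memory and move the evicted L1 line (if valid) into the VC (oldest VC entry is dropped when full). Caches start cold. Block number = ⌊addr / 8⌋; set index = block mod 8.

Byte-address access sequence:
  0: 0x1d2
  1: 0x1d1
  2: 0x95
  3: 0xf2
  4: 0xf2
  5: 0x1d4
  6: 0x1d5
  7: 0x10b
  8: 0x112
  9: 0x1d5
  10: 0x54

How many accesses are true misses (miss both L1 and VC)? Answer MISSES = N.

#0 0x1d2→b58/s2 MISS; vc=[]
#1 0x1d1→b58/s2 L1-HIT; vc=[]
#2 0x95→b18/s2 MISS; vc=[58]
#3 0xf2→b30/s6 MISS; vc=[58]
#4 0xf2→b30/s6 L1-HIT; vc=[58]
#5 0x1d4→b58/s2 VC-HIT; vc=[18]
#6 0x1d5→b58/s2 L1-HIT; vc=[18]
#7 0x10b→b33/s1 MISS; vc=[18]
#8 0x112→b34/s2 MISS; vc=[18,58]
#9 0x1d5→b58/s2 VC-HIT; vc=[18,34]
#10 0x54→b10/s2 MISS; vc=[18,34,58]

MISSES = 6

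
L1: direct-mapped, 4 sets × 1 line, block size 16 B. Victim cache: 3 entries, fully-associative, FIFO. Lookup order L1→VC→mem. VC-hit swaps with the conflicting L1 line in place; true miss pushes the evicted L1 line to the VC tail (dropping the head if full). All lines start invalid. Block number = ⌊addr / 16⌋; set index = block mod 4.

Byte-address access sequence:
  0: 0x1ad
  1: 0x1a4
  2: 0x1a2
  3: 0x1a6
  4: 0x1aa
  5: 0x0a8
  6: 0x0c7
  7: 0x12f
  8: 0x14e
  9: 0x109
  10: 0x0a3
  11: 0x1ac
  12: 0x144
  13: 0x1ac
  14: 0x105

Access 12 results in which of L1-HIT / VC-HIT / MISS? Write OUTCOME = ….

OUTCOME = VC-HIT

#0 0x1ad→b26/s2 MISS; vc=[]
#1 0x1a4→b26/s2 L1-HIT; vc=[]
#2 0x1a2→b26/s2 L1-HIT; vc=[]
#3 0x1a6→b26/s2 L1-HIT; vc=[]
#4 0x1aa→b26/s2 L1-HIT; vc=[]
#5 0xa8→b10/s2 MISS; vc=[26]
#6 0xc7→b12/s0 MISS; vc=[26]
#7 0x12f→b18/s2 MISS; vc=[26,10]
#8 0x14e→b20/s0 MISS; vc=[26,10,12]
#9 0x109→b16/s0 MISS; vc=[10,12,20]
#10 0xa3→b10/s2 VC-HIT; vc=[18,12,20]
#11 0x1ac→b26/s2 MISS; vc=[12,20,10]
#12 0x144→b20/s0 VC-HIT; vc=[12,16,10]
#13 0x1ac→b26/s2 L1-HIT; vc=[12,16,10]
#14 0x105→b16/s0 VC-HIT; vc=[12,20,10]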